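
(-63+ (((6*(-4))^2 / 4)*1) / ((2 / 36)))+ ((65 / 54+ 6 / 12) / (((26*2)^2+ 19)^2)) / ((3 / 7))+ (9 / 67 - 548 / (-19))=279387649748686 / 109222135911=2557.98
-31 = -31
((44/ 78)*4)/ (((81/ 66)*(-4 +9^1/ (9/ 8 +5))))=-0.73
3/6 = 1/2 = 0.50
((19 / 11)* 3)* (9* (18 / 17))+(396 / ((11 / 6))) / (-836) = 49.12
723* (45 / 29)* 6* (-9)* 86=-151092540 / 29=-5210087.59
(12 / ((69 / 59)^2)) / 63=13924 / 99981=0.14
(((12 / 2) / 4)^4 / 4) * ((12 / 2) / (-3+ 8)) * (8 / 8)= 243 / 160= 1.52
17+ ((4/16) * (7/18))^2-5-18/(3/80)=-2426063/5184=-467.99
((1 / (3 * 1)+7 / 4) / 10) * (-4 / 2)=-0.42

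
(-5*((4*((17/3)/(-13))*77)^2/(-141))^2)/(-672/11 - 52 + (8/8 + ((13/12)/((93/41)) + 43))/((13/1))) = 1025210208092263424/1376027464128057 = 745.05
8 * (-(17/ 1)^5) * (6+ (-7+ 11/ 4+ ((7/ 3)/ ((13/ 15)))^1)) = -655973934/ 13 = -50459533.38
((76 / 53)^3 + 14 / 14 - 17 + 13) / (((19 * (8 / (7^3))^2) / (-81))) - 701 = -53956286137 / 181034432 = -298.04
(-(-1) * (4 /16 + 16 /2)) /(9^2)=11 /108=0.10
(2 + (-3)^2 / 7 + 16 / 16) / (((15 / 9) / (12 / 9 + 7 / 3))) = 66 / 7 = 9.43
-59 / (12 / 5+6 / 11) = -3245 / 162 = -20.03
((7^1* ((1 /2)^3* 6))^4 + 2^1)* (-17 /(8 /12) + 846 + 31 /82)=820335551 /1312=625255.76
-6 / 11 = -0.55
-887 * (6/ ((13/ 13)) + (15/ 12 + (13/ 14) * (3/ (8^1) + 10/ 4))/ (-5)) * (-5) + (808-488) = 2626767/ 112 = 23453.28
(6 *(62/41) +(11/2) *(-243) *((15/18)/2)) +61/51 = -546.61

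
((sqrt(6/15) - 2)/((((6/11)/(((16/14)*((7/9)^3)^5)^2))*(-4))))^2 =36047758588291609122536675909043240722184975063415168/80865463496149404468593092327932226787916403239203299788045 - 6554137925143928931370304710735134676760904556984576*sqrt(10)/80865463496149404468593092327932226787916403239203299788045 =0.00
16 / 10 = 8 / 5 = 1.60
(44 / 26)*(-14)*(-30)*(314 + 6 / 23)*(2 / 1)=10274880 / 23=446733.91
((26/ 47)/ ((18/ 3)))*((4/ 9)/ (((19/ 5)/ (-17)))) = -4420/ 24111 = -0.18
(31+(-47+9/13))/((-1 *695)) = 0.02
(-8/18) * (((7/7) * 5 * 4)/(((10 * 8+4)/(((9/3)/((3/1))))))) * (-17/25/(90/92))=3128/42525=0.07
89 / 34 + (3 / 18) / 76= 20309 / 7752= 2.62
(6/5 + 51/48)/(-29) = -181/2320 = -0.08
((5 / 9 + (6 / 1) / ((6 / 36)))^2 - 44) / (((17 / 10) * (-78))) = -523385 / 53703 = -9.75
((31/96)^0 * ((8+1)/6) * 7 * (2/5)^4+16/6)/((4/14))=19264/1875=10.27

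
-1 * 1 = -1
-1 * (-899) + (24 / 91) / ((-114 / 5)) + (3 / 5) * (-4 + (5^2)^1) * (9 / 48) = 124674861 / 138320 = 901.35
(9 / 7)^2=81 / 49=1.65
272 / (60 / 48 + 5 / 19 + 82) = 20672 / 6347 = 3.26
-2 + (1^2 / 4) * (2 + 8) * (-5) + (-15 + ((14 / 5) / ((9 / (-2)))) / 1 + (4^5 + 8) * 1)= 90169 / 90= 1001.88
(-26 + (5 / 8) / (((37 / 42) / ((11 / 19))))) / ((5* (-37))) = 71957 / 520220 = 0.14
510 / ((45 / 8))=272 / 3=90.67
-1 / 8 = -0.12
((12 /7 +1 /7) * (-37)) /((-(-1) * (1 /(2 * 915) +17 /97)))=-85382310 /218449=-390.86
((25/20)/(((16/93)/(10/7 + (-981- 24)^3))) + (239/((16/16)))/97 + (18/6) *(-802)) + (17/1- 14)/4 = -320494848556297/43456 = -7375157597.48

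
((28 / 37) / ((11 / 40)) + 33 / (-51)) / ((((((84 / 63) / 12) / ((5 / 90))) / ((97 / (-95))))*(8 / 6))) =-4237833 / 5258440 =-0.81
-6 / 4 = -3 / 2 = -1.50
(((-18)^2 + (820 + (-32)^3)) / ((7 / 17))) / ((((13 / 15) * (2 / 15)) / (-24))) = 1451541600 / 91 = 15951006.59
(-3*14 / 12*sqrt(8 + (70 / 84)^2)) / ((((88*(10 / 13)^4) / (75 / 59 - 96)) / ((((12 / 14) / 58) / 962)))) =12279033*sqrt(313) / 445681280000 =0.00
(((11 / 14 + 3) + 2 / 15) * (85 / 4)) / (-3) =-13991 / 504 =-27.76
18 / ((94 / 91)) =819 / 47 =17.43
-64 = -64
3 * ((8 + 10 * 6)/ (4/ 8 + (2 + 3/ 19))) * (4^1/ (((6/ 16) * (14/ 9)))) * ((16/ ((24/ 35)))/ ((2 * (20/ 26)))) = 806208/ 101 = 7982.26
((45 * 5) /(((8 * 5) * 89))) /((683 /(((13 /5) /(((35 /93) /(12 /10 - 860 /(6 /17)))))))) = -33125391 /21275450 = -1.56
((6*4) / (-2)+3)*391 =-3519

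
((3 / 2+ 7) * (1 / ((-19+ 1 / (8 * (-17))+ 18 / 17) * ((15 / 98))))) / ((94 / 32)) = -1812608 / 1720905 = -1.05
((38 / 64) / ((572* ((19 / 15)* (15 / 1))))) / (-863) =-1 / 15796352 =-0.00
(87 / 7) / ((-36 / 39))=-377 / 28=-13.46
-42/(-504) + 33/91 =0.45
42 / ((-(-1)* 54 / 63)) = 49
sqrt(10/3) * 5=5 * sqrt(30)/3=9.13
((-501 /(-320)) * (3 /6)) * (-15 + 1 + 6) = -501 /80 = -6.26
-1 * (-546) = 546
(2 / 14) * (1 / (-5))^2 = 1 / 175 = 0.01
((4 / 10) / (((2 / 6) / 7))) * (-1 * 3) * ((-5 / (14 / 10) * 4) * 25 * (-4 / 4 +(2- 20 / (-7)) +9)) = 810000 / 7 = 115714.29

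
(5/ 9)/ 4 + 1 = 41/ 36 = 1.14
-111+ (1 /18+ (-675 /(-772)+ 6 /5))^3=-4248741412186343 /41926580424000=-101.34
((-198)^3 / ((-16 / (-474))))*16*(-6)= 22076242848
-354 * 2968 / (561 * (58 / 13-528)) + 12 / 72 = 14295097 / 3818166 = 3.74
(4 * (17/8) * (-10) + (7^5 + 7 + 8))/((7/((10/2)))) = 11955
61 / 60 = 1.02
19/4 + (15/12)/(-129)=1223/258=4.74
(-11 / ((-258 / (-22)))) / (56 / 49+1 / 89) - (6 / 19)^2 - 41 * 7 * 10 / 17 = -96615917653 / 569212887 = -169.74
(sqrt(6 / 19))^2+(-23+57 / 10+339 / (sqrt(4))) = 14489 / 95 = 152.52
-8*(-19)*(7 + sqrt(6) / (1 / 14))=1064 + 2128*sqrt(6)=6276.51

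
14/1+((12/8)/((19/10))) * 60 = 1166/19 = 61.37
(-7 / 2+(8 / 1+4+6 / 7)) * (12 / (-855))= -262 / 1995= -0.13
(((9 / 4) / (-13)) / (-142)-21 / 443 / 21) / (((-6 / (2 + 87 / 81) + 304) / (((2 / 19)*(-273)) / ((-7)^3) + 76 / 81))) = -10865545687 / 3092106561846120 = -0.00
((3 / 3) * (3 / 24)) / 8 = 1 / 64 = 0.02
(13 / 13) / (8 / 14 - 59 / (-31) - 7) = -217 / 982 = -0.22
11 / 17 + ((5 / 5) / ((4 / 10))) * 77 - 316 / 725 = 4750331 / 24650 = 192.71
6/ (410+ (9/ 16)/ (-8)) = 768/ 52471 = 0.01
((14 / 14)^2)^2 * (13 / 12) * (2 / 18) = 13 / 108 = 0.12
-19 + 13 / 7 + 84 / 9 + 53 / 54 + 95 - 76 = 12.17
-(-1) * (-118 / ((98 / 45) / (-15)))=812.76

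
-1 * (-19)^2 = -361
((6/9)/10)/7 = 1/105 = 0.01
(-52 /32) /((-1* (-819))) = -1 /504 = -0.00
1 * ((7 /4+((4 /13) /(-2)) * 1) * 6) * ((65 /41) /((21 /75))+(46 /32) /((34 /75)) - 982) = -37832716629 /4059328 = -9319.95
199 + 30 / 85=199.35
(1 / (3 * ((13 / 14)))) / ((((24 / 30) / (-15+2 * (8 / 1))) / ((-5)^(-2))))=7 / 390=0.02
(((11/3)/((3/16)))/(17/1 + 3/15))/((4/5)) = 550/387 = 1.42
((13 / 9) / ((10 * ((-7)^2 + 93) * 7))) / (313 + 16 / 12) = 13 / 28120260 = 0.00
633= 633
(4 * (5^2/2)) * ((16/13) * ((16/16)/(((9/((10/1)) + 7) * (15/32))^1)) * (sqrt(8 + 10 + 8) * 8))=409600 * sqrt(26)/3081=677.88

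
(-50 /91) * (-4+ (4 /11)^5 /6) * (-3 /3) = -96605000 /43966923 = -2.20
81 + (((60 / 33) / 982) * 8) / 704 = 19249169 / 237644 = 81.00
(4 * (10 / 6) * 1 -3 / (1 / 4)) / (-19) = 16 / 57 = 0.28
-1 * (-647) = 647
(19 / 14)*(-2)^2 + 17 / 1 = 157 / 7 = 22.43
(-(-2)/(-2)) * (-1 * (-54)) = -54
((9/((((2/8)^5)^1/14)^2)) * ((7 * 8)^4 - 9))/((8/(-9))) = -20464574871896064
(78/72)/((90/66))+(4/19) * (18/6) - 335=-1140823/3420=-333.57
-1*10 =-10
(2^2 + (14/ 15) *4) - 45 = -559/ 15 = -37.27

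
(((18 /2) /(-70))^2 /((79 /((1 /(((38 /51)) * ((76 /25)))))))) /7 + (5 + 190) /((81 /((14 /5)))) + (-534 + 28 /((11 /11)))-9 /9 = -4228022404271 /8451662688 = -500.26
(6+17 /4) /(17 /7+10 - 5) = 287 /208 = 1.38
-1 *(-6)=6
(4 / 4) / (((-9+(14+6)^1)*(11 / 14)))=14 / 121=0.12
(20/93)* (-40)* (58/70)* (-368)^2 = -628367360/651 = -965234.04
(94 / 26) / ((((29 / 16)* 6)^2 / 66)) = 66176 / 32799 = 2.02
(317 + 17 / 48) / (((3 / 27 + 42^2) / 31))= 1416669 / 254032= 5.58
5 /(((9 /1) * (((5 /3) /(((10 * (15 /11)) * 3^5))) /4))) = 48600 /11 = 4418.18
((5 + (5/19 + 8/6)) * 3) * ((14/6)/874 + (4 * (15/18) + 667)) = 330432748/24909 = 13265.60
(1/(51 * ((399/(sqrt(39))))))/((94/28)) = 2 * sqrt(39)/136629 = 0.00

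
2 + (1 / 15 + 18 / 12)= 107 / 30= 3.57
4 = 4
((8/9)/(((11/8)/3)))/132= 16/1089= 0.01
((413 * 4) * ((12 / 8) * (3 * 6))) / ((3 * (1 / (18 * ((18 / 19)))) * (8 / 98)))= 3105846.95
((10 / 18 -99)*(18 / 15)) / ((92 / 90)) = -2658 / 23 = -115.57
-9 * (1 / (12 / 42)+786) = -14211 / 2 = -7105.50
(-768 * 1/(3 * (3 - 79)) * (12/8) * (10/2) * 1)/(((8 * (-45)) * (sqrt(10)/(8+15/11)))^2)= 10609/6207300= 0.00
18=18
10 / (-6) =-5 / 3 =-1.67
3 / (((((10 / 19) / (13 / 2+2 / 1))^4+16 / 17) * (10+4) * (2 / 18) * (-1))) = -32653620723 / 15935784928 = -2.05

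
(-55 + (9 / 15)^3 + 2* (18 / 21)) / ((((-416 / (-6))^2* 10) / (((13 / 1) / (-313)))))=8037 / 175280000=0.00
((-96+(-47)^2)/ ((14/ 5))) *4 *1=21130/ 7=3018.57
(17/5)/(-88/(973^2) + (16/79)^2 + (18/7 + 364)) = 100445106713/10830710908490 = 0.01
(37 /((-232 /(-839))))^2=963667849 /53824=17904.05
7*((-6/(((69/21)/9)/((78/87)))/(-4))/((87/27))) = 154791/19343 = 8.00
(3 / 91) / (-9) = -1 / 273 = -0.00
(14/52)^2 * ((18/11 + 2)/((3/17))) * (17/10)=14161/5577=2.54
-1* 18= -18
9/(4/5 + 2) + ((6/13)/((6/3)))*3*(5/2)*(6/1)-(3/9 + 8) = 2875/546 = 5.27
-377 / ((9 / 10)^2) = -37700 / 81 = -465.43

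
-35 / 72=-0.49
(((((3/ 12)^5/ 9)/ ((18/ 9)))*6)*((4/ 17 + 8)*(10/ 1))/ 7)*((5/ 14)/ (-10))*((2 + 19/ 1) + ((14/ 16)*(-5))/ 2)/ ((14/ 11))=-11825/ 5849088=-0.00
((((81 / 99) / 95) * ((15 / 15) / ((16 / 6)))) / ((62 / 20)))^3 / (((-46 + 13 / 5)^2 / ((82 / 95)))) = 4035015 / 7786584246888676768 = 0.00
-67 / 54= -1.24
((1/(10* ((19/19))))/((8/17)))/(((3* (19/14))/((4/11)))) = 119/6270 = 0.02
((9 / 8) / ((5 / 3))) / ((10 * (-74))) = -27 / 29600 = -0.00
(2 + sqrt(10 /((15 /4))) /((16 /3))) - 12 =-10 + sqrt(6) /8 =-9.69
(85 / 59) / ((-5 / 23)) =-391 / 59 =-6.63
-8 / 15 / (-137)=8 / 2055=0.00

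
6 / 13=0.46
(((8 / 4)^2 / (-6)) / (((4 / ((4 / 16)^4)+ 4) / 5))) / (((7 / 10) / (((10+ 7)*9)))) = -1275 / 1799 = -0.71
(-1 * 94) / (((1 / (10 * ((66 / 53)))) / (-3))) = 186120 / 53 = 3511.70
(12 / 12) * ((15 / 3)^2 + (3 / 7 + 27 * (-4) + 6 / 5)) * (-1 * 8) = 22784 / 35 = 650.97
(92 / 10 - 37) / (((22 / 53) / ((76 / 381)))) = -279946 / 20955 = -13.36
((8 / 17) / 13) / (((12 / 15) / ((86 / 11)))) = 860 / 2431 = 0.35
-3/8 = -0.38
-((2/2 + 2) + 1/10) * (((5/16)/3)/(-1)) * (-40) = -12.92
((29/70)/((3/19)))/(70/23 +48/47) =0.65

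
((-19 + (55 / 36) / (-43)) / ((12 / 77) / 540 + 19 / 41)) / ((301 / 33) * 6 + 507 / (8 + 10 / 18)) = -35815517815 / 99449308144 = -0.36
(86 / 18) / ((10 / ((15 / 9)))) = 43 / 54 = 0.80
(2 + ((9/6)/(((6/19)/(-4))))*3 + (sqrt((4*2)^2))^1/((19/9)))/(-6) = 973/114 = 8.54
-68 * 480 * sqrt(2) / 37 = -32640 * sqrt(2) / 37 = -1247.57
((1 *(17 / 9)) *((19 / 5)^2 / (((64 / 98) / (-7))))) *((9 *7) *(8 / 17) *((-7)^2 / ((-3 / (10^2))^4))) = -42471289000000 / 81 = -524336901234.57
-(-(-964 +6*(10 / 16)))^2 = -14753281 / 16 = -922080.06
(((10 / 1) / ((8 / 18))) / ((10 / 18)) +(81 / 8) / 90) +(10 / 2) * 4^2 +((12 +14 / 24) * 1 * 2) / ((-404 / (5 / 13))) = 37999861 / 315120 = 120.59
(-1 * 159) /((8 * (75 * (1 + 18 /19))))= -1007 /7400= -0.14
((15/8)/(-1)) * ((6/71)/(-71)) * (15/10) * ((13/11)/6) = 585/887216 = 0.00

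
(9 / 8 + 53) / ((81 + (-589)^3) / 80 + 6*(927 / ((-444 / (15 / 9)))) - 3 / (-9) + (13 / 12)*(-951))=-240315 / 11345335064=-0.00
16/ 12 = 4/ 3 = 1.33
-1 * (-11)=11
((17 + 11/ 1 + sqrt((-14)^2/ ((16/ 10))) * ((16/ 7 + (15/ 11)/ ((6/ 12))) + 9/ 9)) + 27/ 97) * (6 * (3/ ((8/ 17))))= 419679/ 388 + 70839 * sqrt(10)/ 88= 3627.24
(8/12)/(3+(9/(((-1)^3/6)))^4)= 2/25509177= 0.00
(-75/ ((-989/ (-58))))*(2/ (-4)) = 2175/ 989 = 2.20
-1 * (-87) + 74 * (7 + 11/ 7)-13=4958/ 7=708.29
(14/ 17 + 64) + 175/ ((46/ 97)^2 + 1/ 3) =14477077/ 38267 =378.32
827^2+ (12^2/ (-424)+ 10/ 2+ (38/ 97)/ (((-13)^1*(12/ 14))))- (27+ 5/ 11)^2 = 16574202647887/ 24260379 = 683179.87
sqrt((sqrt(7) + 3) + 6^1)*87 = 87*sqrt(sqrt(7) + 9) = 296.90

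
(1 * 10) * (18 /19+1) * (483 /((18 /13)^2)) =5033665 /1026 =4906.11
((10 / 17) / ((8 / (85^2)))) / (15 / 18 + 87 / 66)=70125 / 284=246.92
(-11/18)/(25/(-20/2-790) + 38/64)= -88/81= -1.09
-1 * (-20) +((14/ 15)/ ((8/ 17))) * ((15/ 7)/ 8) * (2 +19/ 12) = 8411/ 384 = 21.90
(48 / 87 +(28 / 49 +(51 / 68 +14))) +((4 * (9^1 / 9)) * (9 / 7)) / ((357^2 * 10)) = 912605877 / 57493660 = 15.87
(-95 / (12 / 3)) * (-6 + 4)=95 / 2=47.50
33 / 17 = 1.94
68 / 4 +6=23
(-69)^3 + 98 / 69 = -22667023 / 69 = -328507.58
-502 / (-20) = 251 / 10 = 25.10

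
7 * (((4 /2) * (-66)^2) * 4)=243936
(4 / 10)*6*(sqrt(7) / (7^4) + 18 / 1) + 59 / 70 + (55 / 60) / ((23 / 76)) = 12*sqrt(7) / 12005 + 227357 / 4830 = 47.07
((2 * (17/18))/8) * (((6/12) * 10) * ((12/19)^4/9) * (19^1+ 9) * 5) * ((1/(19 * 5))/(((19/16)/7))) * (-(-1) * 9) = 76769280/47045881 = 1.63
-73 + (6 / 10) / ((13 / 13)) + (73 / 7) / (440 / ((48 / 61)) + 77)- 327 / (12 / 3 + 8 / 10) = -150169979 / 1068760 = -140.51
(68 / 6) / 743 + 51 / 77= 0.68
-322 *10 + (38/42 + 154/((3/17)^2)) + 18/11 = 1197263/693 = 1727.65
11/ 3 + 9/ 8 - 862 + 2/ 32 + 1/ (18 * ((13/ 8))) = -1604513/ 1872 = -857.11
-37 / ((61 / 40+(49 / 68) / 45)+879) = -0.04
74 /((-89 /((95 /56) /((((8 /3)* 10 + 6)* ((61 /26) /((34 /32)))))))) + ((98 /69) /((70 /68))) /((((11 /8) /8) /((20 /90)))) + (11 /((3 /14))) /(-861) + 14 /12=2.87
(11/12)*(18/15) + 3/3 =21/10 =2.10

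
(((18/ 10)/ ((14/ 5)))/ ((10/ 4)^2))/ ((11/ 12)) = 216/ 1925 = 0.11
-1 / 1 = -1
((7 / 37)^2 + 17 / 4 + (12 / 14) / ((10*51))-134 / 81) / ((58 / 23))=15983402213 / 15307117560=1.04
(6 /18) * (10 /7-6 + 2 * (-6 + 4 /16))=-75 /14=-5.36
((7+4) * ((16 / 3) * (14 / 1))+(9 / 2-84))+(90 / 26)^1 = 58133 / 78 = 745.29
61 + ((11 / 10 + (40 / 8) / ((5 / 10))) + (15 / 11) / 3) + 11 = 9191 / 110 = 83.55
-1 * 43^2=-1849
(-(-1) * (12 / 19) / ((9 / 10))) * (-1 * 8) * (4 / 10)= -128 / 57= -2.25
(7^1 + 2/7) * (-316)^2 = 5092656/7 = 727522.29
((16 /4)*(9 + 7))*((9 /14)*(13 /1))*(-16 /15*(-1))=19968 /35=570.51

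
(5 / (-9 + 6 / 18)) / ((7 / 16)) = -1.32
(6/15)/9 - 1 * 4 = -178/45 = -3.96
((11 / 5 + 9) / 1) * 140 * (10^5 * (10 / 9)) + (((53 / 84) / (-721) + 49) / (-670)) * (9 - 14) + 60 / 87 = 123010491369114281 / 706055112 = 174222223.28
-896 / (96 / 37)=-1036 / 3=-345.33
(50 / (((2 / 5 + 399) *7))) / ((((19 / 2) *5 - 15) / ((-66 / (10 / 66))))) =-43560 / 181727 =-0.24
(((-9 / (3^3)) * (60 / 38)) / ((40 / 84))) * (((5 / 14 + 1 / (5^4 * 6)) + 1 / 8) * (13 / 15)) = -658489 / 1425000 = -0.46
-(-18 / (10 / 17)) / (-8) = -153 / 40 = -3.82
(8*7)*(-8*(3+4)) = -3136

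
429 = 429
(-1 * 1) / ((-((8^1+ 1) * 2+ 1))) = 1 / 19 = 0.05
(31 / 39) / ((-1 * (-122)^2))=-31 / 580476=-0.00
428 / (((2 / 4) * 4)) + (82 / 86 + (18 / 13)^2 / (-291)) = 151515855 / 704899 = 214.95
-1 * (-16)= 16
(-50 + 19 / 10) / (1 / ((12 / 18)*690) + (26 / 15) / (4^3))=-531024 / 323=-1644.04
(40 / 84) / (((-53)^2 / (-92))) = -920 / 58989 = -0.02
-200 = -200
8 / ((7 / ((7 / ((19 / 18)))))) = 144 / 19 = 7.58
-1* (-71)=71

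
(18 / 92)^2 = 81 / 2116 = 0.04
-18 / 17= -1.06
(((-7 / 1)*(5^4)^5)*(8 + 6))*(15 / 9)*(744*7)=-81123352050781250000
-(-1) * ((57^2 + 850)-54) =4045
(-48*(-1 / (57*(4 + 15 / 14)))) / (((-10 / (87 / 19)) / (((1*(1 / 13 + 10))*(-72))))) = 91905408 / 1666015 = 55.16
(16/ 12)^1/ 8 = 1/ 6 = 0.17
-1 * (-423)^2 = -178929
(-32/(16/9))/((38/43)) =-387/19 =-20.37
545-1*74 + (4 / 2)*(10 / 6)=1423 / 3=474.33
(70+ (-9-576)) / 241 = -515 / 241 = -2.14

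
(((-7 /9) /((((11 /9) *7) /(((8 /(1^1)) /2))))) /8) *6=-3 /11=-0.27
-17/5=-3.40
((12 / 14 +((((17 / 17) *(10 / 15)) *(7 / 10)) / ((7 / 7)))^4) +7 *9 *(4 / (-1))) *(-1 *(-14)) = -3515.34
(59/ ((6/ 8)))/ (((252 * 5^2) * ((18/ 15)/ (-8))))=-236/ 2835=-0.08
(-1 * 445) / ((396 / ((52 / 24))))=-5785 / 2376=-2.43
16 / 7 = 2.29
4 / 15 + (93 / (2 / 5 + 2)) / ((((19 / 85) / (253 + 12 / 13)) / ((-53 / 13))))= -34575035249 / 192660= -179461.41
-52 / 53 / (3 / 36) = -624 / 53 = -11.77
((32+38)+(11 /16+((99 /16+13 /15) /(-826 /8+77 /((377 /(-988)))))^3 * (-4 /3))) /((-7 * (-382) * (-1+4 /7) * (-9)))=15854967627336164689 /2313394842977315015625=0.01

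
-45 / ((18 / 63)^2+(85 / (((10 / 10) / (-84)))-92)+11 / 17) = 12495 / 2007883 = 0.01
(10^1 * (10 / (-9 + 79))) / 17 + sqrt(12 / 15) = 10 / 119 + 2 * sqrt(5) / 5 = 0.98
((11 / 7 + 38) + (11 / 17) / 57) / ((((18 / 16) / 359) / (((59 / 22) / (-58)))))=-11373773380 / 19473993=-584.05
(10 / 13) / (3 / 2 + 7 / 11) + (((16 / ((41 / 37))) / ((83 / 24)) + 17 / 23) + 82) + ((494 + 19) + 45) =30858540925 / 47822359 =645.27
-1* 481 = -481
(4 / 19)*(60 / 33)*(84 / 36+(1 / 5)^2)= 2848 / 3135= 0.91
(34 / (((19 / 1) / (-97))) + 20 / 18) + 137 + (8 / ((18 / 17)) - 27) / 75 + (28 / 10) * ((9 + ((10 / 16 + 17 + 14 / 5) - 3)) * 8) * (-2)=-15640948 / 12825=-1219.57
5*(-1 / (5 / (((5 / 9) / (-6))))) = 5 / 54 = 0.09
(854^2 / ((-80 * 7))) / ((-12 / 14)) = 182329 / 120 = 1519.41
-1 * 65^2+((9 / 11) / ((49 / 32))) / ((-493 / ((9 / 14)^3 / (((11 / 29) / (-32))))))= -146065855967 / 34571999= -4224.98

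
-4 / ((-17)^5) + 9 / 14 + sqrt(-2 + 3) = 32656767 / 19877998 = 1.64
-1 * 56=-56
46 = 46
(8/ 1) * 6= 48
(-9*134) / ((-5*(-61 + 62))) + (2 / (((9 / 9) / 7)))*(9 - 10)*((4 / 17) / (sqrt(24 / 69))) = 1206 / 5 - 14*sqrt(46) / 17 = 235.61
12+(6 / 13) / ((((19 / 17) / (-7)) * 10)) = 14463 / 1235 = 11.71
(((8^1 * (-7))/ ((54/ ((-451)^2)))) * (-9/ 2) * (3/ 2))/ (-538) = -1423807/ 538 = -2646.48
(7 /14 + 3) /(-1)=-7 /2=-3.50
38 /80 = 19 /40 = 0.48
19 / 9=2.11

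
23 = 23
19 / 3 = 6.33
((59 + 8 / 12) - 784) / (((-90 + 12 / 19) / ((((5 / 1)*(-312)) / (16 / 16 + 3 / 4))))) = -42938480 / 5943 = -7225.05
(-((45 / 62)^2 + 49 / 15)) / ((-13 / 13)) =218731 / 57660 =3.79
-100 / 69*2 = -200 / 69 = -2.90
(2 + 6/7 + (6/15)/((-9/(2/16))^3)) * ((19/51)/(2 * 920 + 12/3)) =354585467/614280360960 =0.00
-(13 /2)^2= -169 /4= -42.25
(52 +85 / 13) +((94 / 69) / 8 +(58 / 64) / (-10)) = 16825747 / 287040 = 58.62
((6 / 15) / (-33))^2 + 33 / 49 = 898621 / 1334025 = 0.67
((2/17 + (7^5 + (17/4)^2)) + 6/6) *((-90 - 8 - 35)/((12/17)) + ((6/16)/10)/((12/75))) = -3166389.14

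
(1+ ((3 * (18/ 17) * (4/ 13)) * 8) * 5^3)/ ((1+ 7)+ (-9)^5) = -216221/ 13048061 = -0.02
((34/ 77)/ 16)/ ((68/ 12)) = 3/ 616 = 0.00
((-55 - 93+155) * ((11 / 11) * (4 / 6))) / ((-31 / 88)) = -1232 / 93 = -13.25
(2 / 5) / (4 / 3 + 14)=3 / 115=0.03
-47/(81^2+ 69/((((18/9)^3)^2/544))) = -94/14295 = -0.01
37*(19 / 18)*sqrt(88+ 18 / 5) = 703*sqrt(2290) / 90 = 373.79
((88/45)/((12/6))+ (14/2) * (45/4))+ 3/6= 14441/180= 80.23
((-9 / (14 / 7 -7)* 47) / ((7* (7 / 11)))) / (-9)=-517 / 245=-2.11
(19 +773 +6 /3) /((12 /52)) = 3440.67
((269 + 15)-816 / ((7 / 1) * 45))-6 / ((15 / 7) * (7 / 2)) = 29464 / 105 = 280.61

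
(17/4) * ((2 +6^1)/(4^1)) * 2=17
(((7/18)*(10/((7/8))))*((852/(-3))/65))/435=-2272/50895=-0.04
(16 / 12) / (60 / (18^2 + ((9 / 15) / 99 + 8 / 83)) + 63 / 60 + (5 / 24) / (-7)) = 4971212960 / 4494093631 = 1.11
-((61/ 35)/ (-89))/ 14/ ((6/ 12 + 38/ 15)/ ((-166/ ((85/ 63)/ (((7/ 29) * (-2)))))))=0.03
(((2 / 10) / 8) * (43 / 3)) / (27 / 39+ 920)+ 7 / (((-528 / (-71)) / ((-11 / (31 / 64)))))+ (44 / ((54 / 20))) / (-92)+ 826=7414272451103 / 9216608760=804.45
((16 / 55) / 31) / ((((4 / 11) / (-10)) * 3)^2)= 220 / 279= 0.79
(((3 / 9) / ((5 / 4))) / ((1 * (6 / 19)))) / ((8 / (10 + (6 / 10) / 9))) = 2869 / 2700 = 1.06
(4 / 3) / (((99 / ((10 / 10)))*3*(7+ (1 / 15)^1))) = 10 / 15741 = 0.00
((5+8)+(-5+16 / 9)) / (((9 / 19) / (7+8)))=8360 / 27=309.63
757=757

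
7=7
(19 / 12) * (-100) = -475 / 3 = -158.33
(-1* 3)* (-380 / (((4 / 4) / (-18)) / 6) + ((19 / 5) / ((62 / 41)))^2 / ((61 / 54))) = -123136.77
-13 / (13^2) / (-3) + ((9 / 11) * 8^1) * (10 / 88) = 3631 / 4719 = 0.77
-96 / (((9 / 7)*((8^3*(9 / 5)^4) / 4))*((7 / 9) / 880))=-137500 / 2187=-62.87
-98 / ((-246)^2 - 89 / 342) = -33516 / 20696383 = -0.00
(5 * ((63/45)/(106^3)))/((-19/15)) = -105/22629304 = -0.00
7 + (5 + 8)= 20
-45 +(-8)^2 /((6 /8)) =121 /3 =40.33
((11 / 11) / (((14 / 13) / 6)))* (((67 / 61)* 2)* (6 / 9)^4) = 27872 / 11529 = 2.42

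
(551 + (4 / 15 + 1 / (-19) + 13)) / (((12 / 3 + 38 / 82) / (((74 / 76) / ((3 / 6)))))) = 243935117 / 990945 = 246.16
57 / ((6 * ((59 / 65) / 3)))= 3705 / 118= 31.40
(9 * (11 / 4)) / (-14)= -1.77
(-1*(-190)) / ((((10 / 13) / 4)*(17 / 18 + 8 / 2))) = 17784 / 89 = 199.82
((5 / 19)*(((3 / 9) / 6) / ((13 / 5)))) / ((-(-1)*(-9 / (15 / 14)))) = -125 / 186732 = -0.00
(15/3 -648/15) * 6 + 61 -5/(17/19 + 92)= -296968/1765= -168.25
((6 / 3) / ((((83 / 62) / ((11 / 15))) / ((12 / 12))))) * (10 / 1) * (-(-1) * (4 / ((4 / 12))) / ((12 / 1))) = 2728 / 249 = 10.96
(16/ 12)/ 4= 1/ 3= 0.33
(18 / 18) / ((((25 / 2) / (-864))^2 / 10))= 5971968 / 125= 47775.74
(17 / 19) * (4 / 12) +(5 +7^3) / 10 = 10003 / 285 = 35.10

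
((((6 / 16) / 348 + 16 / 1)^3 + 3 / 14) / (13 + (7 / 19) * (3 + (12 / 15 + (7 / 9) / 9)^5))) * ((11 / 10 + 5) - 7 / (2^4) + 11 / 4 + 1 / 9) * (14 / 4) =647119822963499268104212723125 / 75747406283664460535037952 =8543.13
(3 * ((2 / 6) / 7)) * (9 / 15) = 3 / 35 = 0.09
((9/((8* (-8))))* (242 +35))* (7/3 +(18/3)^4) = -3236745/64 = -50574.14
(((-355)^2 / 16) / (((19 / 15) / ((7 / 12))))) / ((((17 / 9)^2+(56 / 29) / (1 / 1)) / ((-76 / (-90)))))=230247675 / 413344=557.04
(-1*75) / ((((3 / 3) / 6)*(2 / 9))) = -2025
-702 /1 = -702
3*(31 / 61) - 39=-2286 / 61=-37.48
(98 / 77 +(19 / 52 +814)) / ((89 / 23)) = 10730535 / 50908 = 210.78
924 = 924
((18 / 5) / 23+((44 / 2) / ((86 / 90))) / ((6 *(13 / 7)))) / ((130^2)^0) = 142887 / 64285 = 2.22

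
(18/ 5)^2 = 12.96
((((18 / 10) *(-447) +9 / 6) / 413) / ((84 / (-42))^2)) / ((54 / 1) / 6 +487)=-8031 / 8193920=-0.00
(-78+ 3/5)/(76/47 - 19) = 4.45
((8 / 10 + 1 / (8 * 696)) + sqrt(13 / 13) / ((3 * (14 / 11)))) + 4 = 328833 / 64960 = 5.06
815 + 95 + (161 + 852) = 1923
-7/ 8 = -0.88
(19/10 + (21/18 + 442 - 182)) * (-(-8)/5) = 31568/75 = 420.91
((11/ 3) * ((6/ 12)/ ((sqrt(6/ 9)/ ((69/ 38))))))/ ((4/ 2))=253 * sqrt(6)/ 304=2.04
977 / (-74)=-977 / 74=-13.20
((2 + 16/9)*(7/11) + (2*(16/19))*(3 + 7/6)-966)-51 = -1895255/1881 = -1007.58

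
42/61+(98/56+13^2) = 41831/244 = 171.44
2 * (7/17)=14/17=0.82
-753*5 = -3765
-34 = -34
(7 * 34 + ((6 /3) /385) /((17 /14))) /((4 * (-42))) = -37089 /26180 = -1.42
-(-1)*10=10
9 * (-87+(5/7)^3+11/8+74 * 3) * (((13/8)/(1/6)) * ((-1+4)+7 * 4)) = 4082692653/10976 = 371965.44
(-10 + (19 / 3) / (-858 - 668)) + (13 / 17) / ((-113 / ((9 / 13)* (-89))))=-84312901 / 8794338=-9.59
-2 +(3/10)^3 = -1973/1000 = -1.97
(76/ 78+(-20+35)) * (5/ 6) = 3115/ 234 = 13.31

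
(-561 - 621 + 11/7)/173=-8263/1211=-6.82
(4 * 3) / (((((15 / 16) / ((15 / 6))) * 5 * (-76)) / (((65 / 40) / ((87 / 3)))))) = -13 / 2755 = -0.00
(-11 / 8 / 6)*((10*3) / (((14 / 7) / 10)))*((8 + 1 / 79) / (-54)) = 58025 / 11376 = 5.10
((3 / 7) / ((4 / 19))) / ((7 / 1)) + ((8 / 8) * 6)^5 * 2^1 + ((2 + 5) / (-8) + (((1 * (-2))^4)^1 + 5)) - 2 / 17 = 103773795 / 6664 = 15572.30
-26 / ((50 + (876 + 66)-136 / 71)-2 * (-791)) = -923 / 91309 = -0.01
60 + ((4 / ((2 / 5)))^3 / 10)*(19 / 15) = 560 / 3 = 186.67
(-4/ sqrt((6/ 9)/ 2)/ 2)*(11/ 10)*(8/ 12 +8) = -286*sqrt(3)/ 15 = -33.02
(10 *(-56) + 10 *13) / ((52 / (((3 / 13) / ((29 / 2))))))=-645 / 4901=-0.13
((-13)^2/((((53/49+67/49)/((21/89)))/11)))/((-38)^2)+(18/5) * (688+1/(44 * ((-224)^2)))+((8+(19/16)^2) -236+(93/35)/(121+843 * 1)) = 96172415644213553/42736895703040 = 2250.34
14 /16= 7 /8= 0.88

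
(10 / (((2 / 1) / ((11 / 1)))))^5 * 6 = 3019706250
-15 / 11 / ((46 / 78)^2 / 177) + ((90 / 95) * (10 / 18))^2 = -1457228155 / 2100659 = -693.70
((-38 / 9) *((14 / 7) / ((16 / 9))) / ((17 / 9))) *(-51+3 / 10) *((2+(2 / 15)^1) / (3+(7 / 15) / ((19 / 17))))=3294486 / 41395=79.59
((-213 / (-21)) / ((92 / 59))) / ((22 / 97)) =406333 / 14168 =28.68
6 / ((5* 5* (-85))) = -0.00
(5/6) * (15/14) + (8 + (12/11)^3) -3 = 7.19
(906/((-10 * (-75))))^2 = 22801/15625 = 1.46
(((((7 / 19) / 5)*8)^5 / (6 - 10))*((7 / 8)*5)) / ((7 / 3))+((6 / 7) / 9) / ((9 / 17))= 42858825094 / 292489194375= 0.15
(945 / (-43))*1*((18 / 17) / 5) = -3402 / 731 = -4.65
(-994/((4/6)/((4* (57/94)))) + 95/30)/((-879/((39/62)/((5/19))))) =251680897/25614060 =9.83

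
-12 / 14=-6 / 7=-0.86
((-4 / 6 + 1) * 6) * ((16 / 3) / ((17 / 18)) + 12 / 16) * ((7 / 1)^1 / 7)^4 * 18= 3915 / 17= 230.29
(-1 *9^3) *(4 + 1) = -3645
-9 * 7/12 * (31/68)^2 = -1.09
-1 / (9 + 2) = -1 / 11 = -0.09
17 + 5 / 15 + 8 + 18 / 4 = 29.83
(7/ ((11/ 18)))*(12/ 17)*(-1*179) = -270648/ 187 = -1447.32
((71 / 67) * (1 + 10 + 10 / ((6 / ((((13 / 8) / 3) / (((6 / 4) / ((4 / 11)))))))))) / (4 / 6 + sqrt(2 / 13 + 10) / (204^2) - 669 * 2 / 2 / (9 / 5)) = -6098966710264064 / 190325983669061141 - 546954464 * sqrt(429) / 1712933853021550269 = -0.03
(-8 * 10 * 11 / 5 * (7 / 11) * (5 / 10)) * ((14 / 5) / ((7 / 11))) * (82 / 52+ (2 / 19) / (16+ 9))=-12028632 / 30875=-389.59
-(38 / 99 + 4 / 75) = -1082 / 2475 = -0.44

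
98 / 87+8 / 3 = 110 / 29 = 3.79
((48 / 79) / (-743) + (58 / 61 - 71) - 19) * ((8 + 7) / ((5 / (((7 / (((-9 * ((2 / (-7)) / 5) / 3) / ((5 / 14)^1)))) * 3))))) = -41848410450 / 3580517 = -11687.81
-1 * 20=-20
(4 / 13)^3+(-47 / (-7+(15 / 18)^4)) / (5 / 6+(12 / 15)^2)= 1553309536 / 315487003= 4.92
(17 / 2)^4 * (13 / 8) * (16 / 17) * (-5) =-319345 / 8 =-39918.12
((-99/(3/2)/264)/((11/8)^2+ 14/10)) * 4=-320/1053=-0.30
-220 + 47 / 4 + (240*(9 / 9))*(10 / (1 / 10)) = 95167 / 4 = 23791.75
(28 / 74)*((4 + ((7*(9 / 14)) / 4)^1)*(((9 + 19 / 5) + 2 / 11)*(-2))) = -102459 / 2035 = -50.35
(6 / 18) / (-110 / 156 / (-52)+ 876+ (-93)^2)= 1352 / 38633455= 0.00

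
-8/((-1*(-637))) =-8/637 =-0.01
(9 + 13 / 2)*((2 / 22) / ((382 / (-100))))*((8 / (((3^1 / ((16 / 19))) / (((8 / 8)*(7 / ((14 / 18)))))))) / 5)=-59520 / 39919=-1.49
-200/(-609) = 200/609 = 0.33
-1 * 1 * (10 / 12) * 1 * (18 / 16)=-15 / 16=-0.94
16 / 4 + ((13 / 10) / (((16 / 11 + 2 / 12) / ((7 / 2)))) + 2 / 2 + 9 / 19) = 168337 / 20330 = 8.28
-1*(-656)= 656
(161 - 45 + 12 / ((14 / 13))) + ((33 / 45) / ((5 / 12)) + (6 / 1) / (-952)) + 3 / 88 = 33754043 / 261800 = 128.93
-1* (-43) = 43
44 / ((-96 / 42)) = -77 / 4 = -19.25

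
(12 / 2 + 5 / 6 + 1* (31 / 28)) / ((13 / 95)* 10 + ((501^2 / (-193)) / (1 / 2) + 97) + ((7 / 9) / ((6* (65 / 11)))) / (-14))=-1430845065 / 450973836299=-0.00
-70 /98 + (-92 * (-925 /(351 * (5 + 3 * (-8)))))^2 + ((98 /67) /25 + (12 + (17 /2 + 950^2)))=941454616372009667 /1042951905450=902682.68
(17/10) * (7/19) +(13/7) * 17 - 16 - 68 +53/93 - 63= -114.23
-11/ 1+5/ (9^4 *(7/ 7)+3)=-72199/ 6564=-11.00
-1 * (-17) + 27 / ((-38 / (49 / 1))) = -677 / 38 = -17.82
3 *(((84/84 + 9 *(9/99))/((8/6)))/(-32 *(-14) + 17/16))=48/5269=0.01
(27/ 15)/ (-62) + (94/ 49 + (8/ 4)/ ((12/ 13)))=4.06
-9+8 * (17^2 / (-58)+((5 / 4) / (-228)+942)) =24752333 / 3306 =7487.09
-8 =-8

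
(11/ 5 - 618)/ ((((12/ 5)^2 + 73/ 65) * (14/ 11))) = -2201485/ 31318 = -70.29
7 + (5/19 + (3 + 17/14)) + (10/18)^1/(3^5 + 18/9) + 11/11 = 209135/16758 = 12.48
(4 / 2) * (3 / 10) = 3 / 5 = 0.60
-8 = -8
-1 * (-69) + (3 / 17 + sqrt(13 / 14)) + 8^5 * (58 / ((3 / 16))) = sqrt(182) / 14 + 516951496 / 51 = 10136304.81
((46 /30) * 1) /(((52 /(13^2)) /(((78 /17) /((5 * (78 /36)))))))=897 /425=2.11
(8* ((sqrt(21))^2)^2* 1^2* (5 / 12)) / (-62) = -735 / 31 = -23.71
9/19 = 0.47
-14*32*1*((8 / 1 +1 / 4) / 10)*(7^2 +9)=-107184 / 5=-21436.80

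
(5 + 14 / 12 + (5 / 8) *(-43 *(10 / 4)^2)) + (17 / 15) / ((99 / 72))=-283321 / 1760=-160.98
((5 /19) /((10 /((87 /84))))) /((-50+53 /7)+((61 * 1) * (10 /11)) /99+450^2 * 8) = 31581 /1877039007224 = 0.00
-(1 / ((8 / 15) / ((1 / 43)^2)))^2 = -225 / 218803264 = -0.00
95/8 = 11.88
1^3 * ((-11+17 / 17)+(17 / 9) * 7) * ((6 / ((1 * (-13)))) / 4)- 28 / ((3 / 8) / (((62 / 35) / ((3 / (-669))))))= 11503087 / 390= 29495.09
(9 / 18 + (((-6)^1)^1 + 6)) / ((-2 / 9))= -9 / 4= -2.25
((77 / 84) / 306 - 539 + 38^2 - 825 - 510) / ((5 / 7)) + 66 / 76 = -209697277 / 348840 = -601.13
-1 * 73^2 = -5329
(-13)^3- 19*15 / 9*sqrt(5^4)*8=-25591 / 3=-8530.33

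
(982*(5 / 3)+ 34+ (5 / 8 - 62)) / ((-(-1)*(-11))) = -38623 / 264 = -146.30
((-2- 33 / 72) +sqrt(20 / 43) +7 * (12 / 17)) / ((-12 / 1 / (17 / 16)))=-1013 / 4608- 17 * sqrt(215) / 4128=-0.28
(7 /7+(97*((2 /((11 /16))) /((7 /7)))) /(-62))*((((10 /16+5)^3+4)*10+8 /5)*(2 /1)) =-256662973 /19840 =-12936.64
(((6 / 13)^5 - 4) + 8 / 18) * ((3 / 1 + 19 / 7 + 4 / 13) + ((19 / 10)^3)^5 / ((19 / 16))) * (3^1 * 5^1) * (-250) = 4475032433482421266548361 / 26396611718750000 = 169530562.53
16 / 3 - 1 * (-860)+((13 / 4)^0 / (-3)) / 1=865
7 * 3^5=1701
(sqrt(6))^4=36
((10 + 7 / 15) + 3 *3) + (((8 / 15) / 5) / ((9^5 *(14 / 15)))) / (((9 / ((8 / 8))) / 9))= 40232056 / 2066715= 19.47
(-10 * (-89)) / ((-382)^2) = 445 / 72962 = 0.01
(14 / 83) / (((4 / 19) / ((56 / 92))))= 931 / 1909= 0.49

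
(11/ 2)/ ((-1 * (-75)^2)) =-11/ 11250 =-0.00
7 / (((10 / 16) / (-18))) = -1008 / 5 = -201.60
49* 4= 196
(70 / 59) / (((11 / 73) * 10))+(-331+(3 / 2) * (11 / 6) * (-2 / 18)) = -7722227 / 23364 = -330.52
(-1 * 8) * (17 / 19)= -7.16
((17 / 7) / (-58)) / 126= -17 / 51156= -0.00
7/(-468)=-7/468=-0.01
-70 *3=-210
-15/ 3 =-5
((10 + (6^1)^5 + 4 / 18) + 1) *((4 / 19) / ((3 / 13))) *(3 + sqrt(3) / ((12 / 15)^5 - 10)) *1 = 3644420 / 171 - 5694406250 *sqrt(3) / 7752969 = 20040.24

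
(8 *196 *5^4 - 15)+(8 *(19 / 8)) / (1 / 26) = 980479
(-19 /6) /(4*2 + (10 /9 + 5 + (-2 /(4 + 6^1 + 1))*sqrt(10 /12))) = -875919 /3902678 -1881*sqrt(30) /3902678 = -0.23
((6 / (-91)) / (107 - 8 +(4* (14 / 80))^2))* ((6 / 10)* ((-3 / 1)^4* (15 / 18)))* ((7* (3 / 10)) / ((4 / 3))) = -10935 / 258674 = -0.04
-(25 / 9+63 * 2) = -128.78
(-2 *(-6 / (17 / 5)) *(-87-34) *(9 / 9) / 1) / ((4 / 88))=-159720 / 17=-9395.29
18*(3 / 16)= 3.38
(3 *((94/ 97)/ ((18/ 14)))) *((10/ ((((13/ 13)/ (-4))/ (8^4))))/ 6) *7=-377323520/ 873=-432214.80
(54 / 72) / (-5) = -3 / 20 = -0.15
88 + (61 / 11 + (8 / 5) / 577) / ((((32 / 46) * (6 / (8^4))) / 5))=173344840 / 6347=27311.30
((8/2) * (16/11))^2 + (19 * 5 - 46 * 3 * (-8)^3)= 8564967/121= 70784.85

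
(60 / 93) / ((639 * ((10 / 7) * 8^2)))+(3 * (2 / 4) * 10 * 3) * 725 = 32625.00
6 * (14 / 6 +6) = 50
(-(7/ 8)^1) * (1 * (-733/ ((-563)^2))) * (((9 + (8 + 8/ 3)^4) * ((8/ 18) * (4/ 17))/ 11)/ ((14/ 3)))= 769140565/ 14403388329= 0.05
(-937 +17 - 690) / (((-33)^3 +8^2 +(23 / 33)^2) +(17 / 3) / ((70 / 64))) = 30682575 / 683541704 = 0.04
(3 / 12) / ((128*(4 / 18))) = 0.01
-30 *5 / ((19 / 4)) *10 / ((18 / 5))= -5000 / 57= -87.72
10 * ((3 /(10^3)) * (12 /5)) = 9 /125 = 0.07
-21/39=-7/13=-0.54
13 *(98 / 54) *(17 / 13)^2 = 14161 / 351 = 40.34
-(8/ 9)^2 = -64/ 81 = -0.79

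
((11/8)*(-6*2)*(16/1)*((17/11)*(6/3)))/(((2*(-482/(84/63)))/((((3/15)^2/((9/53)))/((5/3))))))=14416/90375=0.16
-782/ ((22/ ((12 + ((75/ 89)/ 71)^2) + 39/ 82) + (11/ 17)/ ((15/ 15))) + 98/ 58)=-7874099983528539/ 41285003189774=-190.73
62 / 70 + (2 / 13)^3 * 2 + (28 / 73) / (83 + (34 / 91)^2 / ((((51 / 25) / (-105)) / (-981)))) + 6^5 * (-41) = -15098433607647696961 / 47357961647815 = -318815.11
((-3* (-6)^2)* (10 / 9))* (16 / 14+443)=-53297.14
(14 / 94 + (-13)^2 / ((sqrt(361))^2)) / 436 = 5235 / 3698806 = 0.00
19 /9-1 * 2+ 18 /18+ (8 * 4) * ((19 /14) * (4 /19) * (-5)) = -2810 /63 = -44.60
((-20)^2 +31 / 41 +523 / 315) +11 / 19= 98889017 / 245385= 403.00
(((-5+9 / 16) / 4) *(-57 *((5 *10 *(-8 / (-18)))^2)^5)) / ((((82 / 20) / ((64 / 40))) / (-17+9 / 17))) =-9669632000000000000000000000 / 810096242499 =-11936399026084775.85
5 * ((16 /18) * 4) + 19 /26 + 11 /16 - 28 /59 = 2067749 /110448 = 18.72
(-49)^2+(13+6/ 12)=4829/ 2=2414.50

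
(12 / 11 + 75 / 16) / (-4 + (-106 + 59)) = -339 / 2992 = -0.11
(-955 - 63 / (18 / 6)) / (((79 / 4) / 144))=-562176 / 79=-7116.15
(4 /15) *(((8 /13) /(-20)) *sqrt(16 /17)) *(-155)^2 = -30752 *sqrt(17) /663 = -191.24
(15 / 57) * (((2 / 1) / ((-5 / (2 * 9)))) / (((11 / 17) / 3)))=-1836 / 209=-8.78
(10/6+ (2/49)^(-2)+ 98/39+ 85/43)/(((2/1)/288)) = 48813276/559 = 87322.50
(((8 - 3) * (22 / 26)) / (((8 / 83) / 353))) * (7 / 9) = 11280115 / 936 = 12051.40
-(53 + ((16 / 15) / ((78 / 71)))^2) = -18460549 / 342225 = -53.94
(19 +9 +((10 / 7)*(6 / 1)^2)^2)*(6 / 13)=785832 / 637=1233.65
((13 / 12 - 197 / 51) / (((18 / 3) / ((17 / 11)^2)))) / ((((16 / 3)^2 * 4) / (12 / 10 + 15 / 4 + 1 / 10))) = -973539 / 19824640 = -0.05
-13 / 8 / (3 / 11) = -143 / 24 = -5.96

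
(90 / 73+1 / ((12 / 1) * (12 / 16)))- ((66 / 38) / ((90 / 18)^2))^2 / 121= 199220962 / 148235625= 1.34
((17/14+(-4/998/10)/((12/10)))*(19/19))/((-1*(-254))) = 12721/2661666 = 0.00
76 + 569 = 645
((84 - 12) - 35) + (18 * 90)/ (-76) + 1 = 317/ 19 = 16.68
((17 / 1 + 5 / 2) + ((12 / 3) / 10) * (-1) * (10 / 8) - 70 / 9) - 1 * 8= 29 / 9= 3.22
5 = 5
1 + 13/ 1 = 14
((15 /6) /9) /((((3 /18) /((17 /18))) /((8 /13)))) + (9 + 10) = 7009 /351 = 19.97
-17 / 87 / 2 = -17 / 174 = -0.10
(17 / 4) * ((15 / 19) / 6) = 85 / 152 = 0.56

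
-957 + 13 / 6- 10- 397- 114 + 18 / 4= -1471.33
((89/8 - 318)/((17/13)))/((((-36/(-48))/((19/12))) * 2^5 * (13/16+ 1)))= -606385/70992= -8.54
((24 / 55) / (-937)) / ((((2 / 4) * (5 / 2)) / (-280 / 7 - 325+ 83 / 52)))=453528 / 3349775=0.14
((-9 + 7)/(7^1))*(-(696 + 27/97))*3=405234/679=596.81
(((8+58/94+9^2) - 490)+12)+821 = 20333/47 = 432.62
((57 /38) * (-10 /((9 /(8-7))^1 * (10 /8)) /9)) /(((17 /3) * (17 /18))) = -8 /289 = -0.03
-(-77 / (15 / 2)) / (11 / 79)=1106 / 15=73.73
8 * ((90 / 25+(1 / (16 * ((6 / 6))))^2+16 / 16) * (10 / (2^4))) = 5893 / 256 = 23.02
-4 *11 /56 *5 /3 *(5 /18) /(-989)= 275 /747684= 0.00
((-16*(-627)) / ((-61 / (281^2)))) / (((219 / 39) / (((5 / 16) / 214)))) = -3218055555 / 952942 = -3376.97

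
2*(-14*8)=-224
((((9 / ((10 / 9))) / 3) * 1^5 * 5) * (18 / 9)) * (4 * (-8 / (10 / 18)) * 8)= -62208 / 5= -12441.60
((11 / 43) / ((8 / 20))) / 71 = 55 / 6106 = 0.01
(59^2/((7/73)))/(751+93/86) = 21853718/452753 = 48.27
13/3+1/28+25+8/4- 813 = -781.63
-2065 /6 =-344.17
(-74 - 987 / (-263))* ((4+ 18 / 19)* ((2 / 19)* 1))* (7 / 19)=-24313100 / 1803917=-13.48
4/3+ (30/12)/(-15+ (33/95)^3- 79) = 631597879/483343878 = 1.31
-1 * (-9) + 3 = 12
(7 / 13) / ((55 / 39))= 0.38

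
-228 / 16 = -57 / 4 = -14.25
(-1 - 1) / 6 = -1 / 3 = -0.33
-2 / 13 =-0.15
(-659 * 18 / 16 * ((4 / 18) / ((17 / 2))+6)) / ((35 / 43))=-13063357 / 2380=-5488.81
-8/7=-1.14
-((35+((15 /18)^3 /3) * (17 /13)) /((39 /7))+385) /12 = -128565115 /3942432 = -32.61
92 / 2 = 46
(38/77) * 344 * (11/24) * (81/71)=44118/497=88.77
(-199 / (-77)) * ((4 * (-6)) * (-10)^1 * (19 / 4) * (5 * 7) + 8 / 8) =7940299 / 77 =103120.77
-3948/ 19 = -207.79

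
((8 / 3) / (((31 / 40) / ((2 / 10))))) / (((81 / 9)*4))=16 / 837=0.02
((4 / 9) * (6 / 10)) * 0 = 0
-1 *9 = -9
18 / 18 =1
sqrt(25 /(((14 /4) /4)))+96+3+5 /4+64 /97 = 10 * sqrt(14) /7+39153 /388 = 106.26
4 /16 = 1 /4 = 0.25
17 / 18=0.94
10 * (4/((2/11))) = 220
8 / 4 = 2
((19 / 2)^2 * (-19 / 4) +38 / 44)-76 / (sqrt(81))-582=-1612937 / 1584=-1018.27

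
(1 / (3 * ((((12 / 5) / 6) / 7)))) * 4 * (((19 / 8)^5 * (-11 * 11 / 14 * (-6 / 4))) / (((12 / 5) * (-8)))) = -7490199475 / 6291456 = -1190.54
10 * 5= 50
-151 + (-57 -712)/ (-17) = -1798/ 17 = -105.76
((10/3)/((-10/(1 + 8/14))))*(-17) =187/21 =8.90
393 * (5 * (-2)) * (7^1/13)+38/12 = -164813/78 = -2112.99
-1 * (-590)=590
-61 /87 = -0.70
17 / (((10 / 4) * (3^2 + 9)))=17 / 45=0.38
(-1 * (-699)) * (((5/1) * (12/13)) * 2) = 83880/13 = 6452.31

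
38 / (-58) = -0.66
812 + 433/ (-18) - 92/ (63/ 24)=94865/ 126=752.90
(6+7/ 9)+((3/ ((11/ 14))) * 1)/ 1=1049/ 99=10.60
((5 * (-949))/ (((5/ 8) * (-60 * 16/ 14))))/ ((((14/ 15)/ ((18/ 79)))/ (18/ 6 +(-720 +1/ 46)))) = -281690721/ 14536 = -19378.83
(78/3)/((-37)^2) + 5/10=1421/2738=0.52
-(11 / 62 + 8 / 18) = -347 / 558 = -0.62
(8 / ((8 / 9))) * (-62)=-558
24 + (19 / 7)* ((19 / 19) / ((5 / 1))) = 24.54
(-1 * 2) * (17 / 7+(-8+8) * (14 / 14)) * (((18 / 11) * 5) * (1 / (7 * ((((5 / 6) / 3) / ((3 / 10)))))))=-16524 / 2695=-6.13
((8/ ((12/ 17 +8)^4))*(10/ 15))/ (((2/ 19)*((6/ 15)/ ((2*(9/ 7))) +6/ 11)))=261838335/ 20810683744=0.01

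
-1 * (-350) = 350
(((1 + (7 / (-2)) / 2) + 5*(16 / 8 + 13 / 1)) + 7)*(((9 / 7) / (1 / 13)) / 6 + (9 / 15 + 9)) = 56355 / 56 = 1006.34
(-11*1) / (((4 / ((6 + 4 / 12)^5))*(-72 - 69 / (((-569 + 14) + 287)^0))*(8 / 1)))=27237089 / 1096416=24.84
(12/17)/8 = 3/34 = 0.09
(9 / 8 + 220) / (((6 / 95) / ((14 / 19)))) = 61915 / 24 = 2579.79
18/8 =9/4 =2.25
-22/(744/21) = -77/124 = -0.62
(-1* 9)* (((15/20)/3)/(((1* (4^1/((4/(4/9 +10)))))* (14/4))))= -81/1316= -0.06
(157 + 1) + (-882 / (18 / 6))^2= 86594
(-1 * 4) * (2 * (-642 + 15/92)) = 118098/23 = 5134.70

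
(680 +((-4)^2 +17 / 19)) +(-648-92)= -819 / 19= -43.11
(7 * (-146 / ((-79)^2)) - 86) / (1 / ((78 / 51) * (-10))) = 139814480 / 106097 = 1317.80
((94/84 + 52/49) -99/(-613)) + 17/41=20367373/7389102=2.76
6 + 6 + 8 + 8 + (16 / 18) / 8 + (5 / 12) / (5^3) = 25303 / 900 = 28.11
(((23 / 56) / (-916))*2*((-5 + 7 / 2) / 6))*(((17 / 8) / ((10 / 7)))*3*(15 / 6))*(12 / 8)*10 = 17595 / 468992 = 0.04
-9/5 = -1.80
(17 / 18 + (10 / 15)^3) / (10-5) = 67 / 270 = 0.25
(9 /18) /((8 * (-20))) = -1 /320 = -0.00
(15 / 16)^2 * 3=675 / 256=2.64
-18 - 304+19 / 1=-303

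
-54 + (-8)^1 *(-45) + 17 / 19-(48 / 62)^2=5592647 / 18259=306.30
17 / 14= 1.21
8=8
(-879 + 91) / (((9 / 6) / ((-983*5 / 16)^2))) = -4758973325 / 96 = -49572638.80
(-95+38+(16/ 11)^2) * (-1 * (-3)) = -19923/ 121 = -164.65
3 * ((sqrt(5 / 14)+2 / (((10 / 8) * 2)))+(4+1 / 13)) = 3 * sqrt(70) / 14+951 / 65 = 16.42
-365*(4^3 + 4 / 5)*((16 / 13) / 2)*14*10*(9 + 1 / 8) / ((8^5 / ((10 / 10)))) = -15107715 / 26624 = -567.45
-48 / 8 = -6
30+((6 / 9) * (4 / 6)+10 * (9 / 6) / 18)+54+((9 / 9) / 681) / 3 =116149 / 1362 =85.28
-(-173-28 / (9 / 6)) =575 / 3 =191.67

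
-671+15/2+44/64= -10605/16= -662.81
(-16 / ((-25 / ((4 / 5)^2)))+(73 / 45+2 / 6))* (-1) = -13304 / 5625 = -2.37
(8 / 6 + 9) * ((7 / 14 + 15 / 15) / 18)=0.86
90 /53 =1.70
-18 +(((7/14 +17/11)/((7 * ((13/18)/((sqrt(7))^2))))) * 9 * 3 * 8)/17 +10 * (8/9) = 587978/21879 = 26.87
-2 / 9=-0.22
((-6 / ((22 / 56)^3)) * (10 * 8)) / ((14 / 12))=-9031680 / 1331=-6785.63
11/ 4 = 2.75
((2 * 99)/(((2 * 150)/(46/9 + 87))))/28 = 9119/4200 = 2.17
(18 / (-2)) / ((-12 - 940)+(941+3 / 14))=126 / 151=0.83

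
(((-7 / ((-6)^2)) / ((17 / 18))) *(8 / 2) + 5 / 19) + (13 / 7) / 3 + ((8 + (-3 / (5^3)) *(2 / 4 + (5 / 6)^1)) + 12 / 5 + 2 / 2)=9688393 / 847875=11.43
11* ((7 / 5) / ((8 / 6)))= 231 / 20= 11.55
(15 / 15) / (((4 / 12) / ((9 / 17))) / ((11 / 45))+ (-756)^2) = 0.00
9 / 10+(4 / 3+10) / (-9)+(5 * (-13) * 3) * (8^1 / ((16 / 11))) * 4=-1158397 / 270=-4290.36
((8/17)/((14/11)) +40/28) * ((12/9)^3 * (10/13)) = 136960/41769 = 3.28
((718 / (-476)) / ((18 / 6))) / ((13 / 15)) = -0.58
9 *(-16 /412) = -36 /103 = -0.35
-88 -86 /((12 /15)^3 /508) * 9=-6144329 /8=-768041.12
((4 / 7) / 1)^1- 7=-45 / 7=-6.43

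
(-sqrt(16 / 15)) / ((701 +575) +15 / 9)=-4 * sqrt(15) / 19165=-0.00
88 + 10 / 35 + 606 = 4860 / 7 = 694.29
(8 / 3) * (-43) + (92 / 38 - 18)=-7424 / 57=-130.25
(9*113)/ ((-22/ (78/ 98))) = -39663/ 1078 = -36.79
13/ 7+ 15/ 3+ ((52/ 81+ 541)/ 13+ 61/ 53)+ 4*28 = 63159602/ 390663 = 161.67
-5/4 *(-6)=15/2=7.50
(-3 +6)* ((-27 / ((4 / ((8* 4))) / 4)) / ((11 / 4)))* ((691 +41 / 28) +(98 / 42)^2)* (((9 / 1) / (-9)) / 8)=6331428 / 77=82226.34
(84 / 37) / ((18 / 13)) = 182 / 111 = 1.64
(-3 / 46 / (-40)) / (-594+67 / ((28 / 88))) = -0.00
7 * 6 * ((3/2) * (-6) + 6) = -126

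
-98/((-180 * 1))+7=679/90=7.54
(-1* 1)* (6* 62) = -372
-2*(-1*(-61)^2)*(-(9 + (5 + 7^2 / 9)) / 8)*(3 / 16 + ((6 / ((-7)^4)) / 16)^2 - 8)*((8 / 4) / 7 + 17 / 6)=35125725043461025 / 79692609024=440765.15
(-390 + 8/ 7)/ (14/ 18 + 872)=-24498/ 54985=-0.45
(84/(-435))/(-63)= 4/1305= 0.00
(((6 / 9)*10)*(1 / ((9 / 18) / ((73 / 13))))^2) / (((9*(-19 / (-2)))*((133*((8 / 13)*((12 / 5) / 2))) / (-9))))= -266450 / 295659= -0.90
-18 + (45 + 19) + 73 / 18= 901 / 18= 50.06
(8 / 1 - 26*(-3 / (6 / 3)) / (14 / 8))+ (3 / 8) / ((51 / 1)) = 28839 / 952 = 30.29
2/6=1/3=0.33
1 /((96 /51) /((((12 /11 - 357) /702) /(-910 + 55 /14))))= 3451 /11609312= 0.00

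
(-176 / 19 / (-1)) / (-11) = -16 / 19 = -0.84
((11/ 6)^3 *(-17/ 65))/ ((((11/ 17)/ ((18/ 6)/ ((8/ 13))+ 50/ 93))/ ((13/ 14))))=-140820163/ 11249280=-12.52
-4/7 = -0.57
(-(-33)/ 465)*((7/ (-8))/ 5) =-77/ 6200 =-0.01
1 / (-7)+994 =6957 / 7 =993.86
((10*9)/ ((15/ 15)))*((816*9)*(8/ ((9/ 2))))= 1175040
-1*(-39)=39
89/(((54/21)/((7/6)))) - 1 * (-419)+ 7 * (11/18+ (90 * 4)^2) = 98027675/108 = 907663.66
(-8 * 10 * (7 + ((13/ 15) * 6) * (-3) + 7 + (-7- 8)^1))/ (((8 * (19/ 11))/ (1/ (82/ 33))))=30129/ 779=38.68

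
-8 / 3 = -2.67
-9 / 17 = -0.53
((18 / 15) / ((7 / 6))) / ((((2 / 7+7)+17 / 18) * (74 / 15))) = 972 / 38369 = 0.03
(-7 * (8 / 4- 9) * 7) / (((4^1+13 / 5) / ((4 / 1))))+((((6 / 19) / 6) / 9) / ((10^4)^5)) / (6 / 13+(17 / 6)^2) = 12946020500000000000000000429 / 62276775000000000000000000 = 207.88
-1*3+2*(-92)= -187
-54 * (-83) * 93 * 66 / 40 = 6877629 / 10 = 687762.90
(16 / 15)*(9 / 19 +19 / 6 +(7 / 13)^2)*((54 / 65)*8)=29076864 / 1043575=27.86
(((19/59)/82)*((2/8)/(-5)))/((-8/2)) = 19/387040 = 0.00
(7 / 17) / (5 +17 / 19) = 19 / 272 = 0.07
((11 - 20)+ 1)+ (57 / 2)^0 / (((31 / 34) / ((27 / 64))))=-7477 / 992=-7.54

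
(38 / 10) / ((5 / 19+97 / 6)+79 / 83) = 179778 / 822325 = 0.22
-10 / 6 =-5 / 3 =-1.67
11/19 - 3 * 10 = -559/19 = -29.42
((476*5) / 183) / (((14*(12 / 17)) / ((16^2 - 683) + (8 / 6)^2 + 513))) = 570775 / 4941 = 115.52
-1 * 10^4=-10000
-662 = -662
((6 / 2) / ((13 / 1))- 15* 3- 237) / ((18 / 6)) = -1221 / 13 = -93.92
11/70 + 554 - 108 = 31231/70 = 446.16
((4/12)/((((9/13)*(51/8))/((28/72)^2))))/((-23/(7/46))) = -4459/59003073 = -0.00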